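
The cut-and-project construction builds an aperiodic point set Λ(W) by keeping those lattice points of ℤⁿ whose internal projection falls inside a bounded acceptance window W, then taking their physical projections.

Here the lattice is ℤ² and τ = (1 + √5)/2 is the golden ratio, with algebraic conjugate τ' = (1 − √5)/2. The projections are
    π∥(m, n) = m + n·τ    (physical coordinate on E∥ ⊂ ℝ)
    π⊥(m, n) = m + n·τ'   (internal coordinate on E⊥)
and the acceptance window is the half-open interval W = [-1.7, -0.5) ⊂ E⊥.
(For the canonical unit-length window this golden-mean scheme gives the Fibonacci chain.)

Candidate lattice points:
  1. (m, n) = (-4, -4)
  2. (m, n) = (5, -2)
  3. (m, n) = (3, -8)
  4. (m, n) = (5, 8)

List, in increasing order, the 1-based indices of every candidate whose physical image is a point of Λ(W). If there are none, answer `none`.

1

τ' = (1−√5)/2 ≈ -0.6180.
#1 (-4,-4): internal coord -4 + (-4)·τ' = -1.5279; -1.5279 ∈ [-1.7, -0.5) → IN Λ
#2 (5,-2): internal coord 5 + (-2)·τ' = +6.2361; +6.2361 ∉ [-1.7, -0.5) → out
#3 (3,-8): internal coord 3 + (-8)·τ' = +7.9443; +7.9443 ∉ [-1.7, -0.5) → out
#4 (5,8): internal coord 5 + (8)·τ' = +0.0557; +0.0557 ∉ [-1.7, -0.5) → out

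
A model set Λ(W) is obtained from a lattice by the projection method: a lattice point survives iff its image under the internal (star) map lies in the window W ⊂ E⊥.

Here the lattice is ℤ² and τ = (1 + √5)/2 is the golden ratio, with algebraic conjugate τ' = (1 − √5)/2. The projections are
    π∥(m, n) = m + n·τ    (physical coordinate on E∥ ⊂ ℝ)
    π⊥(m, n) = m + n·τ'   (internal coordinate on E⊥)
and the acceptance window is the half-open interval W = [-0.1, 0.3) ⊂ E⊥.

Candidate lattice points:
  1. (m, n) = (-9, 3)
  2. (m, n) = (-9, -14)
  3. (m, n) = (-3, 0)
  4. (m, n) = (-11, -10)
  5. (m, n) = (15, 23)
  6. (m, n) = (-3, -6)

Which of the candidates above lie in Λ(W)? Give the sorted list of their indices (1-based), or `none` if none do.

Compute τ' = (1−√5)/2 = -0.61803, so π⊥(m,n) = m -0.61803·n.
[1] lift (-9,3): star map gives -10.85410; window check -0.1 ≤ -10.85410 < 0.3 is false → out
[2] lift (-9,-14): star map gives -0.34752; window check -0.1 ≤ -0.34752 < 0.3 is false → out
[3] lift (-3,0): star map gives -3.00000; window check -0.1 ≤ -3.00000 < 0.3 is false → out
[4] lift (-11,-10): star map gives -4.81966; window check -0.1 ≤ -4.81966 < 0.3 is false → out
[5] lift (15,23): star map gives 0.78522; window check -0.1 ≤ 0.78522 < 0.3 is false → out
[6] lift (-3,-6): star map gives 0.70820; window check -0.1 ≤ 0.70820 < 0.3 is false → out

none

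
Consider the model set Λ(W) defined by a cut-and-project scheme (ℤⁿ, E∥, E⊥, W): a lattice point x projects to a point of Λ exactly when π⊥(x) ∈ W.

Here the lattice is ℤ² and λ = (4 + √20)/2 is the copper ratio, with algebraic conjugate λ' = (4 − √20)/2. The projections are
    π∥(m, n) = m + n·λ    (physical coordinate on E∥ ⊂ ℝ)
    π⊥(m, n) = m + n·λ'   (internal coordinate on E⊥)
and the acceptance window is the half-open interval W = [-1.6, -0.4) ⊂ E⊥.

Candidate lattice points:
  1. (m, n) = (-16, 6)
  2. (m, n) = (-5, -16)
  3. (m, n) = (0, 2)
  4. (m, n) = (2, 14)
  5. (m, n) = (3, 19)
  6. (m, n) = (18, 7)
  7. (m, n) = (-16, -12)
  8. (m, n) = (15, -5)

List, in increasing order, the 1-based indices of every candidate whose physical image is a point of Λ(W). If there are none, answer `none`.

2, 3, 4, 5

λ' = (4−√20)/2 ≈ -0.236068.
[1] lift (-16,6): star map gives -17.416408; window check -1.6 ≤ -17.416408 < -0.4 is false → out
[2] lift (-5,-16): star map gives -1.222912; window check -1.6 ≤ -1.222912 < -0.4 is true → IN Λ
[3] lift (0,2): star map gives -0.472136; window check -1.6 ≤ -0.472136 < -0.4 is true → IN Λ
[4] lift (2,14): star map gives -1.304952; window check -1.6 ≤ -1.304952 < -0.4 is true → IN Λ
[5] lift (3,19): star map gives -1.485292; window check -1.6 ≤ -1.485292 < -0.4 is true → IN Λ
[6] lift (18,7): star map gives 16.347524; window check -1.6 ≤ 16.347524 < -0.4 is false → out
[7] lift (-16,-12): star map gives -13.167184; window check -1.6 ≤ -13.167184 < -0.4 is false → out
[8] lift (15,-5): star map gives 16.180340; window check -1.6 ≤ 16.180340 < -0.4 is false → out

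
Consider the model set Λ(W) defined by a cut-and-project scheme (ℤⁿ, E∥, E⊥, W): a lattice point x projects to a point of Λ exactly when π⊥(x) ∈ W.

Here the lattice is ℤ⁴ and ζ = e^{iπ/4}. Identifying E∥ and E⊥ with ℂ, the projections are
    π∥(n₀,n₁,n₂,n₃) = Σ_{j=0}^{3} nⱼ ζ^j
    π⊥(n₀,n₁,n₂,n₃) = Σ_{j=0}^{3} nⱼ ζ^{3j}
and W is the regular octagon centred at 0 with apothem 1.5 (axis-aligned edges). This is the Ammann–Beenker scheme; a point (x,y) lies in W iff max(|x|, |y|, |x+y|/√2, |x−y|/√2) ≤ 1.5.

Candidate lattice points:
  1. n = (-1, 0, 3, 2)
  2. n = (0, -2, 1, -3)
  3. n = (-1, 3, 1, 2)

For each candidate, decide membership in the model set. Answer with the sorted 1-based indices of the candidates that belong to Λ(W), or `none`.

With ζ = e^{iπ/4} the internal vectors are ζ^0,ζ^3,ζ^6,ζ^9.
#1 (-1, 0, 3, 2): internal (0.41421, -1.58579); octagon support 1.58579 vs apothem 1.5 → ∉ W
#2 (0, -2, 1, -3): internal (-0.70711, -4.53553); octagon support 4.53553 vs apothem 1.5 → ∉ W
#3 (-1, 3, 1, 2): internal (-1.70711, 2.53553); octagon support 3.00000 vs apothem 1.5 → ∉ W

none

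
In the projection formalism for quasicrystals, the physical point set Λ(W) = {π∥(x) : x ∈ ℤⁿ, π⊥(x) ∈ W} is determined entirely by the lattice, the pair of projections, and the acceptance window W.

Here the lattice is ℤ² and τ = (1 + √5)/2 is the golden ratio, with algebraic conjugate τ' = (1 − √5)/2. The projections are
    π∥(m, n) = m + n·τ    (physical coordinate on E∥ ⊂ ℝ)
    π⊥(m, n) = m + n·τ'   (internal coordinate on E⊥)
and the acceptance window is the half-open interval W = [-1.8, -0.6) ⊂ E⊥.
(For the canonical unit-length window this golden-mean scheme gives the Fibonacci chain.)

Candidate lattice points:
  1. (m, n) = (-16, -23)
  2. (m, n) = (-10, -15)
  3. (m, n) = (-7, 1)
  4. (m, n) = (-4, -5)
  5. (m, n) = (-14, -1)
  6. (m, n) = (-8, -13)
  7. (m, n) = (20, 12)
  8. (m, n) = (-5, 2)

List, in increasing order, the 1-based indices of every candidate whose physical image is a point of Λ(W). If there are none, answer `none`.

Numerically τ ≈ 1.618034 and τ' = −1/τ ≈ -0.618034.
[1] lift (-16,-23): star map gives -1.785218; window check -1.8 ≤ -1.785218 < -0.6 is true → IN Λ
[2] lift (-10,-15): star map gives -0.729490; window check -1.8 ≤ -0.729490 < -0.6 is true → IN Λ
[3] lift (-7,1): star map gives -7.618034; window check -1.8 ≤ -7.618034 < -0.6 is false → out
[4] lift (-4,-5): star map gives -0.909830; window check -1.8 ≤ -0.909830 < -0.6 is true → IN Λ
[5] lift (-14,-1): star map gives -13.381966; window check -1.8 ≤ -13.381966 < -0.6 is false → out
[6] lift (-8,-13): star map gives 0.034442; window check -1.8 ≤ 0.034442 < -0.6 is false → out
[7] lift (20,12): star map gives 12.583592; window check -1.8 ≤ 12.583592 < -0.6 is false → out
[8] lift (-5,2): star map gives -6.236068; window check -1.8 ≤ -6.236068 < -0.6 is false → out

1, 2, 4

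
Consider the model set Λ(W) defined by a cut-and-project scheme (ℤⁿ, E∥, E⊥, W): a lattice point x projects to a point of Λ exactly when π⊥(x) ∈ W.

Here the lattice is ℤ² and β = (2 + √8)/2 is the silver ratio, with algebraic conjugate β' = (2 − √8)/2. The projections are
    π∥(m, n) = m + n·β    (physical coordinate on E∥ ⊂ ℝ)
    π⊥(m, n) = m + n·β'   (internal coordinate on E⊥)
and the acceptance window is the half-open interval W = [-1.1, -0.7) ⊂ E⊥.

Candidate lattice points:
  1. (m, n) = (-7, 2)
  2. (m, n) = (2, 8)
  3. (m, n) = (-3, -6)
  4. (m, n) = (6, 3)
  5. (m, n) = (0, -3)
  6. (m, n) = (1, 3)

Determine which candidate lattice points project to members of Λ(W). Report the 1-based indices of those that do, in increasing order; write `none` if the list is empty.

none

Compute β' = (2−√8)/2 = -0.4142, so π⊥(m,n) = m -0.4142·n.
[1] lift (-7,2): star map gives -7.8284; window check -1.1 ≤ -7.8284 < -0.7 is false → out
[2] lift (2,8): star map gives -1.3137; window check -1.1 ≤ -1.3137 < -0.7 is false → out
[3] lift (-3,-6): star map gives -0.5147; window check -1.1 ≤ -0.5147 < -0.7 is false → out
[4] lift (6,3): star map gives 4.7574; window check -1.1 ≤ 4.7574 < -0.7 is false → out
[5] lift (0,-3): star map gives 1.2426; window check -1.1 ≤ 1.2426 < -0.7 is false → out
[6] lift (1,3): star map gives -0.2426; window check -1.1 ≤ -0.2426 < -0.7 is false → out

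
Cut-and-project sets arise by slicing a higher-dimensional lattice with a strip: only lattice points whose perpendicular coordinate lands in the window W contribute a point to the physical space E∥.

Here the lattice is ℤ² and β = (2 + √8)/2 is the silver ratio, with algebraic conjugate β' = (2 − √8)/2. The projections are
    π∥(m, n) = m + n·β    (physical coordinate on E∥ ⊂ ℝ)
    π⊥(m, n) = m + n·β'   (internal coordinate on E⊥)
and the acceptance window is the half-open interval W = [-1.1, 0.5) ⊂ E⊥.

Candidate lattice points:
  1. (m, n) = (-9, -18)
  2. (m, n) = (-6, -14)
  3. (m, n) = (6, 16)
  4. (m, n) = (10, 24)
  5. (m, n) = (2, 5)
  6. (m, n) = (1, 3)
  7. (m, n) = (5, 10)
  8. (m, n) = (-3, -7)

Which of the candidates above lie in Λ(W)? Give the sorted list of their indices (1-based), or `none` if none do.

2, 3, 4, 5, 6, 8

Compute β' = (2−√8)/2 = -0.4142, so π⊥(m,n) = m -0.4142·n.
candidate 1: (m,n)=(-9,-18) → π∥ = -9-18·β ≈ -52.4558, π⊥ = -9-18·β' ≈ -1.5442 ∉ [-1.1, 0.5) ⇒ out
candidate 2: (m,n)=(-6,-14) → π∥ = -6-14·β ≈ -39.7990, π⊥ = -6-14·β' ≈ -0.2010 ∈ [-1.1, 0.5) ⇒ IN Λ
candidate 3: (m,n)=(6,16) → π∥ = 6+16·β ≈ 44.6274, π⊥ = 6+16·β' ≈ -0.6274 ∈ [-1.1, 0.5) ⇒ IN Λ
candidate 4: (m,n)=(10,24) → π∥ = 10+24·β ≈ 67.9411, π⊥ = 10+24·β' ≈ 0.0589 ∈ [-1.1, 0.5) ⇒ IN Λ
candidate 5: (m,n)=(2,5) → π∥ = 2+5·β ≈ 14.0711, π⊥ = 2+5·β' ≈ -0.0711 ∈ [-1.1, 0.5) ⇒ IN Λ
candidate 6: (m,n)=(1,3) → π∥ = 1+3·β ≈ 8.2426, π⊥ = 1+3·β' ≈ -0.2426 ∈ [-1.1, 0.5) ⇒ IN Λ
candidate 7: (m,n)=(5,10) → π∥ = 5+10·β ≈ 29.1421, π⊥ = 5+10·β' ≈ 0.8579 ∉ [-1.1, 0.5) ⇒ out
candidate 8: (m,n)=(-3,-7) → π∥ = -3-7·β ≈ -19.8995, π⊥ = -3-7·β' ≈ -0.1005 ∈ [-1.1, 0.5) ⇒ IN Λ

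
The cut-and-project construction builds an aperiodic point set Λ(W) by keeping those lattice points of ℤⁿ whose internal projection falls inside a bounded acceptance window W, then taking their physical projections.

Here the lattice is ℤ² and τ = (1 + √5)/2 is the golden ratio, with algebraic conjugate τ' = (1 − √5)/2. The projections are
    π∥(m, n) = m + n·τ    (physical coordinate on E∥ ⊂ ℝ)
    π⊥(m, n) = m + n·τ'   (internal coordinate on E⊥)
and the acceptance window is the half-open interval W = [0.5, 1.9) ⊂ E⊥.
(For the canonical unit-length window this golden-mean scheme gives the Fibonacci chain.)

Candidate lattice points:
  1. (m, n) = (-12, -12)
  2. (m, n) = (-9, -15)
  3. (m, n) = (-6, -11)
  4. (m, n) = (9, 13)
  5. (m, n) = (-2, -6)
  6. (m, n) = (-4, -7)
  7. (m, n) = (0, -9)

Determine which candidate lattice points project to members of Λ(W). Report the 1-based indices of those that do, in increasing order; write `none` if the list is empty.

τ' = (1−√5)/2 ≈ -0.61803.
#1 (-12,-12): internal coord -12 + (-12)·τ' = -4.58359; -4.58359 ∉ [0.5, 1.9) → out
#2 (-9,-15): internal coord -9 + (-15)·τ' = +0.27051; +0.27051 ∉ [0.5, 1.9) → out
#3 (-6,-11): internal coord -6 + (-11)·τ' = +0.79837; +0.79837 ∈ [0.5, 1.9) → IN Λ
#4 (9,13): internal coord 9 + (13)·τ' = +0.96556; +0.96556 ∈ [0.5, 1.9) → IN Λ
#5 (-2,-6): internal coord -2 + (-6)·τ' = +1.70820; +1.70820 ∈ [0.5, 1.9) → IN Λ
#6 (-4,-7): internal coord -4 + (-7)·τ' = +0.32624; +0.32624 ∉ [0.5, 1.9) → out
#7 (0,-9): internal coord 0 + (-9)·τ' = +5.56231; +5.56231 ∉ [0.5, 1.9) → out

3, 4, 5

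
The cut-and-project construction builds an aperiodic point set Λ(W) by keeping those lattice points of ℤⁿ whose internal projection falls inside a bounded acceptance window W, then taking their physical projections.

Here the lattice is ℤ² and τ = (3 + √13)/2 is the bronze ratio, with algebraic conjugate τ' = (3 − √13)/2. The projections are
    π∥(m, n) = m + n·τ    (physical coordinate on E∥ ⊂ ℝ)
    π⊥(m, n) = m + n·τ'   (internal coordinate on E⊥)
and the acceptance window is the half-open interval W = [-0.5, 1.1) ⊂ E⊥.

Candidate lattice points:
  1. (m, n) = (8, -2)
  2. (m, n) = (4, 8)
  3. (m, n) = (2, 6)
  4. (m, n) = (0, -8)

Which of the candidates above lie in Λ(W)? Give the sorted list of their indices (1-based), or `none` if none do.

3

Numerically τ ≈ 3.3028 and τ' = −1/τ ≈ -0.3028.
candidate 1: (m,n)=(8,-2) → π∥ = 8-2·τ ≈ 1.3944, π⊥ = 8-2·τ' ≈ 8.6056 ∉ [-0.5, 1.1) ⇒ out
candidate 2: (m,n)=(4,8) → π∥ = 4+8·τ ≈ 30.4222, π⊥ = 4+8·τ' ≈ 1.5778 ∉ [-0.5, 1.1) ⇒ out
candidate 3: (m,n)=(2,6) → π∥ = 2+6·τ ≈ 21.8167, π⊥ = 2+6·τ' ≈ 0.1833 ∈ [-0.5, 1.1) ⇒ IN Λ
candidate 4: (m,n)=(0,-8) → π∥ = 0-8·τ ≈ -26.4222, π⊥ = 0-8·τ' ≈ 2.4222 ∉ [-0.5, 1.1) ⇒ out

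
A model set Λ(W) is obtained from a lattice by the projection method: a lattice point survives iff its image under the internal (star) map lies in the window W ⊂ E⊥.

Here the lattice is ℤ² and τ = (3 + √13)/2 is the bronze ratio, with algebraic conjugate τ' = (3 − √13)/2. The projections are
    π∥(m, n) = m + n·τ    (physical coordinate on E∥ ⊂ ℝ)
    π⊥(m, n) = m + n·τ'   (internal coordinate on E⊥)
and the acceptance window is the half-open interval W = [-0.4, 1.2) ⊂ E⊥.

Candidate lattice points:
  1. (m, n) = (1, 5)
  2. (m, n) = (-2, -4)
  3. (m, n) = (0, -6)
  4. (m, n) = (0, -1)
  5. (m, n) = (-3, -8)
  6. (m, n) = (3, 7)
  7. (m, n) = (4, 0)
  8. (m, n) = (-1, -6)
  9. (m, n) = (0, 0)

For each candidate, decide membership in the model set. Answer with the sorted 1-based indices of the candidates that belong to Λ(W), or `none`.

4, 6, 8, 9

τ' = (3−√13)/2 ≈ -0.30278.
candidate 1: (m,n)=(1,5) → π∥ = 1+5·τ ≈ 17.51388, π⊥ = 1+5·τ' ≈ -0.51388 ∉ [-0.4, 1.2) ⇒ out
candidate 2: (m,n)=(-2,-4) → π∥ = -2-4·τ ≈ -15.21110, π⊥ = -2-4·τ' ≈ -0.78890 ∉ [-0.4, 1.2) ⇒ out
candidate 3: (m,n)=(0,-6) → π∥ = 0-6·τ ≈ -19.81665, π⊥ = 0-6·τ' ≈ 1.81665 ∉ [-0.4, 1.2) ⇒ out
candidate 4: (m,n)=(0,-1) → π∥ = 0-1·τ ≈ -3.30278, π⊥ = 0-1·τ' ≈ 0.30278 ∈ [-0.4, 1.2) ⇒ IN Λ
candidate 5: (m,n)=(-3,-8) → π∥ = -3-8·τ ≈ -29.42221, π⊥ = -3-8·τ' ≈ -0.57779 ∉ [-0.4, 1.2) ⇒ out
candidate 6: (m,n)=(3,7) → π∥ = 3+7·τ ≈ 26.11943, π⊥ = 3+7·τ' ≈ 0.88057 ∈ [-0.4, 1.2) ⇒ IN Λ
candidate 7: (m,n)=(4,0) → π∥ = 4+0·τ ≈ 4.00000, π⊥ = 4+0·τ' ≈ 4.00000 ∉ [-0.4, 1.2) ⇒ out
candidate 8: (m,n)=(-1,-6) → π∥ = -1-6·τ ≈ -20.81665, π⊥ = -1-6·τ' ≈ 0.81665 ∈ [-0.4, 1.2) ⇒ IN Λ
candidate 9: (m,n)=(0,0) → π∥ = 0+0·τ ≈ 0.00000, π⊥ = 0+0·τ' ≈ 0.00000 ∈ [-0.4, 1.2) ⇒ IN Λ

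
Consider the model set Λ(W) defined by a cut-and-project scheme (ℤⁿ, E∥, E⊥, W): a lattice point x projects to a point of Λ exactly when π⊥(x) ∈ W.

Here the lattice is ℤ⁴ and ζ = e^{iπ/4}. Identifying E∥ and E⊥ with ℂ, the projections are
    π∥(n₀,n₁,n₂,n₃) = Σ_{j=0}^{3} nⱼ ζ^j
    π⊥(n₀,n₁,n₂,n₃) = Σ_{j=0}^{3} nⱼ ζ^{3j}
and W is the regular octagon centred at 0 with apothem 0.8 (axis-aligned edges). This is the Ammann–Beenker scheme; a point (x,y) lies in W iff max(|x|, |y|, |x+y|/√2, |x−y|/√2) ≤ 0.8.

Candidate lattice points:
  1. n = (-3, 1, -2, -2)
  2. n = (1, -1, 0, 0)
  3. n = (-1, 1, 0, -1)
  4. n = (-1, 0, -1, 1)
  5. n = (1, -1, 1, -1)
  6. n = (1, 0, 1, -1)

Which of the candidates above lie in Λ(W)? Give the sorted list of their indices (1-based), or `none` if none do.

none

π⊥(n) = n₀ + n₁ζ³ + n₂ζ⁶ + n₃ζ⁹ where ζ = e^{iπ/4}.
#1 (-3, 1, -2, -2): internal (-5.1213, 1.2929); octagon support 5.1213 vs apothem 0.8 → ∉ W
#2 (1, -1, 0, 0): internal (1.7071, -0.7071); octagon support 1.7071 vs apothem 0.8 → ∉ W
#3 (-1, 1, 0, -1): internal (-2.4142, 0.0000); octagon support 2.4142 vs apothem 0.8 → ∉ W
#4 (-1, 0, -1, 1): internal (-0.2929, 1.7071); octagon support 1.7071 vs apothem 0.8 → ∉ W
#5 (1, -1, 1, -1): internal (1.0000, -2.4142); octagon support 2.4142 vs apothem 0.8 → ∉ W
#6 (1, 0, 1, -1): internal (0.2929, -1.7071); octagon support 1.7071 vs apothem 0.8 → ∉ W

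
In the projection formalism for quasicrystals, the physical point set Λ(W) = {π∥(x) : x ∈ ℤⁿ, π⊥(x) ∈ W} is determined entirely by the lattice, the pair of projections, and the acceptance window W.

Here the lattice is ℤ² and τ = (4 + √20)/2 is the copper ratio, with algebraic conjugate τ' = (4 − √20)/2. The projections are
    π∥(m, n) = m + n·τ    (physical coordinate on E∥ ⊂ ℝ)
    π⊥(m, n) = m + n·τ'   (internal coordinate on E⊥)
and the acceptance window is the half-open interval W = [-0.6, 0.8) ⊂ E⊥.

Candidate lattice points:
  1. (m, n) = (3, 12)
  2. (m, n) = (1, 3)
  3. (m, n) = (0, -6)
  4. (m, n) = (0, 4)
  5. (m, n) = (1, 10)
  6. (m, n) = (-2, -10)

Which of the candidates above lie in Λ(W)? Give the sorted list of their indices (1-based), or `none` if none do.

1, 2, 6

Compute τ' = (4−√20)/2 = -0.23607, so π⊥(m,n) = m -0.23607·n.
candidate 1: (m,n)=(3,12) → π∥ = 3+12·τ ≈ 53.83282, π⊥ = 3+12·τ' ≈ 0.16718 ∈ [-0.6, 0.8) ⇒ IN Λ
candidate 2: (m,n)=(1,3) → π∥ = 1+3·τ ≈ 13.70820, π⊥ = 1+3·τ' ≈ 0.29180 ∈ [-0.6, 0.8) ⇒ IN Λ
candidate 3: (m,n)=(0,-6) → π∥ = 0-6·τ ≈ -25.41641, π⊥ = 0-6·τ' ≈ 1.41641 ∉ [-0.6, 0.8) ⇒ out
candidate 4: (m,n)=(0,4) → π∥ = 0+4·τ ≈ 16.94427, π⊥ = 0+4·τ' ≈ -0.94427 ∉ [-0.6, 0.8) ⇒ out
candidate 5: (m,n)=(1,10) → π∥ = 1+10·τ ≈ 43.36068, π⊥ = 1+10·τ' ≈ -1.36068 ∉ [-0.6, 0.8) ⇒ out
candidate 6: (m,n)=(-2,-10) → π∥ = -2-10·τ ≈ -44.36068, π⊥ = -2-10·τ' ≈ 0.36068 ∈ [-0.6, 0.8) ⇒ IN Λ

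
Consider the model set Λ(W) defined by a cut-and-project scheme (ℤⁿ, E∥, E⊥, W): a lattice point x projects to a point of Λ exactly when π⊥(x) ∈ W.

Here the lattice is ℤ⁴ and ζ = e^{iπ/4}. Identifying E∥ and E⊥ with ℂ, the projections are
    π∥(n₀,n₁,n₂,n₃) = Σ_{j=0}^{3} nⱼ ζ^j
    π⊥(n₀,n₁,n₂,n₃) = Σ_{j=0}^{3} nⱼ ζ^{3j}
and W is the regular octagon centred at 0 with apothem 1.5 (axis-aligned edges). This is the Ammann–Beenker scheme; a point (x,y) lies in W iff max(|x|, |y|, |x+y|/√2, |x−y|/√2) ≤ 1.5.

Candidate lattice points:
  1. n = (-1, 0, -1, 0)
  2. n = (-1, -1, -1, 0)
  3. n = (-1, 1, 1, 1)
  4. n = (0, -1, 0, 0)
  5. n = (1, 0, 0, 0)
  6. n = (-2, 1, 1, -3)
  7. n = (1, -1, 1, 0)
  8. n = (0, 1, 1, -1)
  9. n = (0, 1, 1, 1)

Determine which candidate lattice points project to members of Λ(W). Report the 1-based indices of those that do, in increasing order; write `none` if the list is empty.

1, 2, 3, 4, 5, 9

Internal map: ζ^{3j} for j=0..3 gives (1,0), (−√2/2,√2/2), (0,−1), (√2/2,√2/2).
candidate 1: n = (-1, 0, -1, 0) → π⊥ ≈ (-1.00000, +1.00000); max(|x|,|y|,|x±y|/√2) = 1.41421 ≤ 1.5 ⇒ ∈ W
candidate 2: n = (-1, -1, -1, 0) → π⊥ ≈ (-0.29289, +0.29289); max(|x|,|y|,|x±y|/√2) = 0.41421 ≤ 1.5 ⇒ ∈ W
candidate 3: n = (-1, 1, 1, 1) → π⊥ ≈ (-1.00000, +0.41421); max(|x|,|y|,|x±y|/√2) = 1.00000 ≤ 1.5 ⇒ ∈ W
candidate 4: n = (0, -1, 0, 0) → π⊥ ≈ (+0.70711, -0.70711); max(|x|,|y|,|x±y|/√2) = 1.00000 ≤ 1.5 ⇒ ∈ W
candidate 5: n = (1, 0, 0, 0) → π⊥ ≈ (+1.00000, +0.00000); max(|x|,|y|,|x±y|/√2) = 1.00000 ≤ 1.5 ⇒ ∈ W
candidate 6: n = (-2, 1, 1, -3) → π⊥ ≈ (-4.82843, -2.41421); max(|x|,|y|,|x±y|/√2) = 5.12132 > 1.5 ⇒ ∉ W
candidate 7: n = (1, -1, 1, 0) → π⊥ ≈ (+1.70711, -1.70711); max(|x|,|y|,|x±y|/√2) = 2.41421 > 1.5 ⇒ ∉ W
candidate 8: n = (0, 1, 1, -1) → π⊥ ≈ (-1.41421, -1.00000); max(|x|,|y|,|x±y|/√2) = 1.70711 > 1.5 ⇒ ∉ W
candidate 9: n = (0, 1, 1, 1) → π⊥ ≈ (+0.00000, +0.41421); max(|x|,|y|,|x±y|/√2) = 0.41421 ≤ 1.5 ⇒ ∈ W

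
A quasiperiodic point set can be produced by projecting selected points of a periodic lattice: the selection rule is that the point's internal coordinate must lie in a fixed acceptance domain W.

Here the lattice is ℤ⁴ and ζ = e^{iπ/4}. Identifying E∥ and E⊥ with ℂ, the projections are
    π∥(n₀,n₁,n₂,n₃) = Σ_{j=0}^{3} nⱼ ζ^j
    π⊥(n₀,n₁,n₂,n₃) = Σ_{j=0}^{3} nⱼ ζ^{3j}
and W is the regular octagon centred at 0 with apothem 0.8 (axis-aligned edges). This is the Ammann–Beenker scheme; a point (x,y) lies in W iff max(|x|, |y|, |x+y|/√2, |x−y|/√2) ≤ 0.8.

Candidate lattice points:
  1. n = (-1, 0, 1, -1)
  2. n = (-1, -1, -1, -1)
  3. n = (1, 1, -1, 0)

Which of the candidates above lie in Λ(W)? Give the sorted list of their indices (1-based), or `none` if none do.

π⊥(n) = n₀ + n₁ζ³ + n₂ζ⁶ + n₃ζ⁹ where ζ = e^{iπ/4}.
#1 (-1, 0, 1, -1): internal (-1.70711, -1.70711); octagon support 2.41421 vs apothem 0.8 → ∉ W
#2 (-1, -1, -1, -1): internal (-1.00000, -0.41421); octagon support 1.00000 vs apothem 0.8 → ∉ W
#3 (1, 1, -1, 0): internal (0.29289, 1.70711); octagon support 1.70711 vs apothem 0.8 → ∉ W

none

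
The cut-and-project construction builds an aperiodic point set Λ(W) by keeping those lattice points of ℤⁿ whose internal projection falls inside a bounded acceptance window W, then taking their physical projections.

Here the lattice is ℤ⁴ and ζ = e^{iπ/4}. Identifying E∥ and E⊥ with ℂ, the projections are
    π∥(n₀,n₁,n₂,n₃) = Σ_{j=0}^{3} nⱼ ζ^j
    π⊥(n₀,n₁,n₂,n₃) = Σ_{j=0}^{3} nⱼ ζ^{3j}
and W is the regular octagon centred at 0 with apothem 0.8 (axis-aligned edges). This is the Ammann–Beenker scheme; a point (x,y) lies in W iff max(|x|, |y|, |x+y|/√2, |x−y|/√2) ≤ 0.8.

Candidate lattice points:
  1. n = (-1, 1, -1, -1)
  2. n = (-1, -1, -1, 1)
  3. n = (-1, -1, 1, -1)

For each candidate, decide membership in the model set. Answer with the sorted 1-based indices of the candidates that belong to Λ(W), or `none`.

π⊥(n) = n₀ + n₁ζ³ + n₂ζ⁶ + n₃ζ⁹ where ζ = e^{iπ/4}.
candidate 1: n = (-1, 1, -1, -1) → π⊥ ≈ (-2.414214, +1.000000); max(|x|,|y|,|x±y|/√2) = 2.414214 > 0.8 ⇒ ∉ W
candidate 2: n = (-1, -1, -1, 1) → π⊥ ≈ (+0.414214, +1.000000); max(|x|,|y|,|x±y|/√2) = 1.000000 > 0.8 ⇒ ∉ W
candidate 3: n = (-1, -1, 1, -1) → π⊥ ≈ (-1.000000, -2.414214); max(|x|,|y|,|x±y|/√2) = 2.414214 > 0.8 ⇒ ∉ W

none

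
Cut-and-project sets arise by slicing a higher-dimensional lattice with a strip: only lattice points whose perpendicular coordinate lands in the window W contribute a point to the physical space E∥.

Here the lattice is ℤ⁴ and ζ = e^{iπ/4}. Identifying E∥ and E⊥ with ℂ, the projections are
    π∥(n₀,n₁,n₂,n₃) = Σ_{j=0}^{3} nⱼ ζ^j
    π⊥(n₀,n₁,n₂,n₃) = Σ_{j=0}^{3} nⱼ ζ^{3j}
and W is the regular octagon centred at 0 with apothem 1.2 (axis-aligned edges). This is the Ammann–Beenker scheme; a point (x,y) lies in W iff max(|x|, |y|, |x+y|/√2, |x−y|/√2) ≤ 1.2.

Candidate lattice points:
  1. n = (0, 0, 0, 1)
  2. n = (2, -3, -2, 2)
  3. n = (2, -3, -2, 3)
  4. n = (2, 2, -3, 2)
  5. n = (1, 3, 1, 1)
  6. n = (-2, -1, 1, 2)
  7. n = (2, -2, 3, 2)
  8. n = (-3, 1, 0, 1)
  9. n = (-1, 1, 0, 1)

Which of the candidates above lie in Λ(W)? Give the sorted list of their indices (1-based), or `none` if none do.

π⊥(n) = n₀ + n₁ζ³ + n₂ζ⁶ + n₃ζ⁹ where ζ = e^{iπ/4}.
#1 (0, 0, 0, 1): internal (0.707107, 0.707107); octagon support 1.000000 vs apothem 1.2 → ∈ W
#2 (2, -3, -2, 2): internal (5.535534, 1.292893); octagon support 5.535534 vs apothem 1.2 → ∉ W
#3 (2, -3, -2, 3): internal (6.242641, 2.000000); octagon support 6.242641 vs apothem 1.2 → ∉ W
#4 (2, 2, -3, 2): internal (2.000000, 5.828427); octagon support 5.828427 vs apothem 1.2 → ∉ W
#5 (1, 3, 1, 1): internal (-0.414214, 1.828427); octagon support 1.828427 vs apothem 1.2 → ∉ W
#6 (-2, -1, 1, 2): internal (0.121320, -0.292893); octagon support 0.292893 vs apothem 1.2 → ∈ W
#7 (2, -2, 3, 2): internal (4.828427, -3.000000); octagon support 5.535534 vs apothem 1.2 → ∉ W
#8 (-3, 1, 0, 1): internal (-3.000000, 1.414214); octagon support 3.121320 vs apothem 1.2 → ∉ W
#9 (-1, 1, 0, 1): internal (-1.000000, 1.414214); octagon support 1.707107 vs apothem 1.2 → ∉ W

1, 6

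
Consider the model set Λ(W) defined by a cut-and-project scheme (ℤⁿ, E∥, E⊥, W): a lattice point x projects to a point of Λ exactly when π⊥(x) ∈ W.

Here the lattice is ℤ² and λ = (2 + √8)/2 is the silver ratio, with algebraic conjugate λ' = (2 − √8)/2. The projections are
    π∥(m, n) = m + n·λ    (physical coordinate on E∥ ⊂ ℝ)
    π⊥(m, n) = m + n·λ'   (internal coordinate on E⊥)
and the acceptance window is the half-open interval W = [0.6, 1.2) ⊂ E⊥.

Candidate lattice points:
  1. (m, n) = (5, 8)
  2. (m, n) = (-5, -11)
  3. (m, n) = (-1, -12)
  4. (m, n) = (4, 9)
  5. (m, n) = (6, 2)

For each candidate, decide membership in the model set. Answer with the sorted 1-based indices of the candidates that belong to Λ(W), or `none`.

none

λ' = (2−√8)/2 ≈ -0.4142.
candidate 1: (m,n)=(5,8) → π∥ = 5+8·λ ≈ 24.3137, π⊥ = 5+8·λ' ≈ 1.6863 ∉ [0.6, 1.2) ⇒ out
candidate 2: (m,n)=(-5,-11) → π∥ = -5-11·λ ≈ -31.5563, π⊥ = -5-11·λ' ≈ -0.4437 ∉ [0.6, 1.2) ⇒ out
candidate 3: (m,n)=(-1,-12) → π∥ = -1-12·λ ≈ -29.9706, π⊥ = -1-12·λ' ≈ 3.9706 ∉ [0.6, 1.2) ⇒ out
candidate 4: (m,n)=(4,9) → π∥ = 4+9·λ ≈ 25.7279, π⊥ = 4+9·λ' ≈ 0.2721 ∉ [0.6, 1.2) ⇒ out
candidate 5: (m,n)=(6,2) → π∥ = 6+2·λ ≈ 10.8284, π⊥ = 6+2·λ' ≈ 5.1716 ∉ [0.6, 1.2) ⇒ out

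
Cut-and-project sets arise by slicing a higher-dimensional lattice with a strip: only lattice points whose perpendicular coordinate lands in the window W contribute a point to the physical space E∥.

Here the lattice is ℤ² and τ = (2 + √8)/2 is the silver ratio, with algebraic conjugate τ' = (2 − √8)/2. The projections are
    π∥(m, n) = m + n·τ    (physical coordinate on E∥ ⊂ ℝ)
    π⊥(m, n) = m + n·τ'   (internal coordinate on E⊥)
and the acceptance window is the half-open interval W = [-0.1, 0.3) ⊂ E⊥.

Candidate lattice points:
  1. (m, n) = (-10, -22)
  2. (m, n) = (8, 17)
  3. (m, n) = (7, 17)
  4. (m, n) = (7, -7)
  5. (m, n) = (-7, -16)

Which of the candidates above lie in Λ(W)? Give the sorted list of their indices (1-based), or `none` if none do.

3

τ' = (2−√8)/2 ≈ -0.4142.
#1 (-10,-22): internal coord -10 + (-22)·τ' = -0.8873; -0.8873 ∉ [-0.1, 0.3) → out
#2 (8,17): internal coord 8 + (17)·τ' = +0.9584; +0.9584 ∉ [-0.1, 0.3) → out
#3 (7,17): internal coord 7 + (17)·τ' = -0.0416; -0.0416 ∈ [-0.1, 0.3) → IN Λ
#4 (7,-7): internal coord 7 + (-7)·τ' = +9.8995; +9.8995 ∉ [-0.1, 0.3) → out
#5 (-7,-16): internal coord -7 + (-16)·τ' = -0.3726; -0.3726 ∉ [-0.1, 0.3) → out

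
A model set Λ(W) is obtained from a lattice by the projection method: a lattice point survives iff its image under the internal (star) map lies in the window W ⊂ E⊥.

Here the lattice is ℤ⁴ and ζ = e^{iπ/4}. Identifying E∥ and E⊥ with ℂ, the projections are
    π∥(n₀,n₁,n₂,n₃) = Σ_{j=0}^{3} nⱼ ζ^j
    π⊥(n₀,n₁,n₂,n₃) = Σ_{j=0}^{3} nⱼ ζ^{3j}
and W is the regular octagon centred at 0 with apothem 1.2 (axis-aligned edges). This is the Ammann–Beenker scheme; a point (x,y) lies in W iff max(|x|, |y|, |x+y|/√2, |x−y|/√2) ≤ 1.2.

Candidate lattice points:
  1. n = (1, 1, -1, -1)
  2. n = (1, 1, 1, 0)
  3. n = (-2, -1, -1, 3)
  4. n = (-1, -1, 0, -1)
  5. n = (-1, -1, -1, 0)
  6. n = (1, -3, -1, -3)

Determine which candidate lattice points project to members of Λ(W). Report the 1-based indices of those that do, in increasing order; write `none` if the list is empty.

With ζ = e^{iπ/4} the internal vectors are ζ^0,ζ^3,ζ^6,ζ^9.
#1 (1, 1, -1, -1): internal (-0.41421, 1.00000); octagon support 1.00000 vs apothem 1.2 → ∈ W
#2 (1, 1, 1, 0): internal (0.29289, -0.29289); octagon support 0.41421 vs apothem 1.2 → ∈ W
#3 (-2, -1, -1, 3): internal (0.82843, 2.41421); octagon support 2.41421 vs apothem 1.2 → ∉ W
#4 (-1, -1, 0, -1): internal (-1.00000, -1.41421); octagon support 1.70711 vs apothem 1.2 → ∉ W
#5 (-1, -1, -1, 0): internal (-0.29289, 0.29289); octagon support 0.41421 vs apothem 1.2 → ∈ W
#6 (1, -3, -1, -3): internal (1.00000, -3.24264); octagon support 3.24264 vs apothem 1.2 → ∉ W

1, 2, 5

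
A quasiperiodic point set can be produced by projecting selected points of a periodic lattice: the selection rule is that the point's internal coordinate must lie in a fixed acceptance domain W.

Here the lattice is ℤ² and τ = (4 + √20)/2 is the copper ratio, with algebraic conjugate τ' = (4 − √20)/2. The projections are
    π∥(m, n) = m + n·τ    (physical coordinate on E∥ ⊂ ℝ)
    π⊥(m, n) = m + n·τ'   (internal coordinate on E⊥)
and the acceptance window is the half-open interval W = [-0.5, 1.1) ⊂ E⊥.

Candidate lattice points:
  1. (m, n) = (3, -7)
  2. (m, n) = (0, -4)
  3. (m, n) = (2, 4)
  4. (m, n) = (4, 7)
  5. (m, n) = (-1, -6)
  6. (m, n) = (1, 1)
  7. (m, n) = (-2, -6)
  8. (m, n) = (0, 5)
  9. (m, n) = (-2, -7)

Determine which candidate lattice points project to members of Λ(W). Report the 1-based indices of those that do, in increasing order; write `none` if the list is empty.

τ' = (4−√20)/2 ≈ -0.23607.
#1 (3,-7): internal coord 3 + (-7)·τ' = +4.65248; +4.65248 ∉ [-0.5, 1.1) → out
#2 (0,-4): internal coord 0 + (-4)·τ' = +0.94427; +0.94427 ∈ [-0.5, 1.1) → IN Λ
#3 (2,4): internal coord 2 + (4)·τ' = +1.05573; +1.05573 ∈ [-0.5, 1.1) → IN Λ
#4 (4,7): internal coord 4 + (7)·τ' = +2.34752; +2.34752 ∉ [-0.5, 1.1) → out
#5 (-1,-6): internal coord -1 + (-6)·τ' = +0.41641; +0.41641 ∈ [-0.5, 1.1) → IN Λ
#6 (1,1): internal coord 1 + (1)·τ' = +0.76393; +0.76393 ∈ [-0.5, 1.1) → IN Λ
#7 (-2,-6): internal coord -2 + (-6)·τ' = -0.58359; -0.58359 ∉ [-0.5, 1.1) → out
#8 (0,5): internal coord 0 + (5)·τ' = -1.18034; -1.18034 ∉ [-0.5, 1.1) → out
#9 (-2,-7): internal coord -2 + (-7)·τ' = -0.34752; -0.34752 ∈ [-0.5, 1.1) → IN Λ

2, 3, 5, 6, 9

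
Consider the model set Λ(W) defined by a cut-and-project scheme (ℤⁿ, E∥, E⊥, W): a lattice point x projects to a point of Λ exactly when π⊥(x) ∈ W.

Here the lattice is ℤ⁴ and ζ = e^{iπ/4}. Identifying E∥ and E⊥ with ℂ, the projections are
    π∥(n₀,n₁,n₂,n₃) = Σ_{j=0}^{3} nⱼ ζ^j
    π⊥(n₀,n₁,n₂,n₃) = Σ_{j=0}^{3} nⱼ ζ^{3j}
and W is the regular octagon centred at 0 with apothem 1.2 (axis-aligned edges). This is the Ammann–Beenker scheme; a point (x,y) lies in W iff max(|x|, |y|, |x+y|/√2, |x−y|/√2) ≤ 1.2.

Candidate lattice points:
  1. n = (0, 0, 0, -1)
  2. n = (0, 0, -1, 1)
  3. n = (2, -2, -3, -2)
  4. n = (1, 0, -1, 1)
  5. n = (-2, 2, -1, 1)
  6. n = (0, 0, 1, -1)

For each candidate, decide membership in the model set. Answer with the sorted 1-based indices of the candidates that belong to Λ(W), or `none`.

1

With ζ = e^{iπ/4} the internal vectors are ζ^0,ζ^3,ζ^6,ζ^9.
#1 (0, 0, 0, -1): internal (-0.7071, -0.7071); octagon support 1.0000 vs apothem 1.2 → ∈ W
#2 (0, 0, -1, 1): internal (0.7071, 1.7071); octagon support 1.7071 vs apothem 1.2 → ∉ W
#3 (2, -2, -3, -2): internal (2.0000, 0.1716); octagon support 2.0000 vs apothem 1.2 → ∉ W
#4 (1, 0, -1, 1): internal (1.7071, 1.7071); octagon support 2.4142 vs apothem 1.2 → ∉ W
#5 (-2, 2, -1, 1): internal (-2.7071, 3.1213); octagon support 4.1213 vs apothem 1.2 → ∉ W
#6 (0, 0, 1, -1): internal (-0.7071, -1.7071); octagon support 1.7071 vs apothem 1.2 → ∉ W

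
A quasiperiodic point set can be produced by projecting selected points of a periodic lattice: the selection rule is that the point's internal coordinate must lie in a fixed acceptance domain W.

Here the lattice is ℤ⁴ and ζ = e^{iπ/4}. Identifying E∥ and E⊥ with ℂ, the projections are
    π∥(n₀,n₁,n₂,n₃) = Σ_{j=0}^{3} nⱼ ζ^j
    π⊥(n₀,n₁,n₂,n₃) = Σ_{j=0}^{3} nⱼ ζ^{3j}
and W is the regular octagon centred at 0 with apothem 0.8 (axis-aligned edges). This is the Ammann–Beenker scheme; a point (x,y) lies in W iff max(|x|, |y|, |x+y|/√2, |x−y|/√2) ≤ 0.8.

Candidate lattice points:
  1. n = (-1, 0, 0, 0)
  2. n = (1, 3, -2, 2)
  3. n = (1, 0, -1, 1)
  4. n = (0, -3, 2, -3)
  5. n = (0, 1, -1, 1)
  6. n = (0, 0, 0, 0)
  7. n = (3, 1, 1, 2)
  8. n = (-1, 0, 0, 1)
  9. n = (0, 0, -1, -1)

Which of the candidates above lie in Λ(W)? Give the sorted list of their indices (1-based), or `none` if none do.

6, 8, 9

With ζ = e^{iπ/4} the internal vectors are ζ^0,ζ^3,ζ^6,ζ^9.
candidate 1: n = (-1, 0, 0, 0) → π⊥ ≈ (-1.0000, +0.0000); max(|x|,|y|,|x±y|/√2) = 1.0000 > 0.8 ⇒ ∉ W
candidate 2: n = (1, 3, -2, 2) → π⊥ ≈ (+0.2929, +5.5355); max(|x|,|y|,|x±y|/√2) = 5.5355 > 0.8 ⇒ ∉ W
candidate 3: n = (1, 0, -1, 1) → π⊥ ≈ (+1.7071, +1.7071); max(|x|,|y|,|x±y|/√2) = 2.4142 > 0.8 ⇒ ∉ W
candidate 4: n = (0, -3, 2, -3) → π⊥ ≈ (+0.0000, -6.2426); max(|x|,|y|,|x±y|/√2) = 6.2426 > 0.8 ⇒ ∉ W
candidate 5: n = (0, 1, -1, 1) → π⊥ ≈ (+0.0000, +2.4142); max(|x|,|y|,|x±y|/√2) = 2.4142 > 0.8 ⇒ ∉ W
candidate 6: n = (0, 0, 0, 0) → π⊥ ≈ (+0.0000, +0.0000); max(|x|,|y|,|x±y|/√2) = 0.0000 ≤ 0.8 ⇒ ∈ W
candidate 7: n = (3, 1, 1, 2) → π⊥ ≈ (+3.7071, +1.1213); max(|x|,|y|,|x±y|/√2) = 3.7071 > 0.8 ⇒ ∉ W
candidate 8: n = (-1, 0, 0, 1) → π⊥ ≈ (-0.2929, +0.7071); max(|x|,|y|,|x±y|/√2) = 0.7071 ≤ 0.8 ⇒ ∈ W
candidate 9: n = (0, 0, -1, -1) → π⊥ ≈ (-0.7071, +0.2929); max(|x|,|y|,|x±y|/√2) = 0.7071 ≤ 0.8 ⇒ ∈ W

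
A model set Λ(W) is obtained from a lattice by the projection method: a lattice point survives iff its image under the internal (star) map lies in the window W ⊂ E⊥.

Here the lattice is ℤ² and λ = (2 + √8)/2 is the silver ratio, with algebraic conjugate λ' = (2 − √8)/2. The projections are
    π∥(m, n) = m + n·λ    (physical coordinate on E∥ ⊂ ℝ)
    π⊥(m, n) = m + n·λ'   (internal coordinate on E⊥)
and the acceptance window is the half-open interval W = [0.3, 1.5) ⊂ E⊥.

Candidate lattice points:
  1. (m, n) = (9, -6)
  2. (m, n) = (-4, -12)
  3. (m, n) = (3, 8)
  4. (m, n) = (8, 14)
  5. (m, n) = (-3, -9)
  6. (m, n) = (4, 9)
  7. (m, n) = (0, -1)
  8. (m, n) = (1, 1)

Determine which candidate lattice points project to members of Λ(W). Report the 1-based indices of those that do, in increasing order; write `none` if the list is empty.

2, 5, 7, 8

Numerically λ ≈ 2.4142 and λ' = −1/λ ≈ -0.4142.
#1 (9,-6): internal coord 9 + (-6)·λ' = +11.4853; +11.4853 ∉ [0.3, 1.5) → out
#2 (-4,-12): internal coord -4 + (-12)·λ' = +0.9706; +0.9706 ∈ [0.3, 1.5) → IN Λ
#3 (3,8): internal coord 3 + (8)·λ' = -0.3137; -0.3137 ∉ [0.3, 1.5) → out
#4 (8,14): internal coord 8 + (14)·λ' = +2.2010; +2.2010 ∉ [0.3, 1.5) → out
#5 (-3,-9): internal coord -3 + (-9)·λ' = +0.7279; +0.7279 ∈ [0.3, 1.5) → IN Λ
#6 (4,9): internal coord 4 + (9)·λ' = +0.2721; +0.2721 ∉ [0.3, 1.5) → out
#7 (0,-1): internal coord 0 + (-1)·λ' = +0.4142; +0.4142 ∈ [0.3, 1.5) → IN Λ
#8 (1,1): internal coord 1 + (1)·λ' = +0.5858; +0.5858 ∈ [0.3, 1.5) → IN Λ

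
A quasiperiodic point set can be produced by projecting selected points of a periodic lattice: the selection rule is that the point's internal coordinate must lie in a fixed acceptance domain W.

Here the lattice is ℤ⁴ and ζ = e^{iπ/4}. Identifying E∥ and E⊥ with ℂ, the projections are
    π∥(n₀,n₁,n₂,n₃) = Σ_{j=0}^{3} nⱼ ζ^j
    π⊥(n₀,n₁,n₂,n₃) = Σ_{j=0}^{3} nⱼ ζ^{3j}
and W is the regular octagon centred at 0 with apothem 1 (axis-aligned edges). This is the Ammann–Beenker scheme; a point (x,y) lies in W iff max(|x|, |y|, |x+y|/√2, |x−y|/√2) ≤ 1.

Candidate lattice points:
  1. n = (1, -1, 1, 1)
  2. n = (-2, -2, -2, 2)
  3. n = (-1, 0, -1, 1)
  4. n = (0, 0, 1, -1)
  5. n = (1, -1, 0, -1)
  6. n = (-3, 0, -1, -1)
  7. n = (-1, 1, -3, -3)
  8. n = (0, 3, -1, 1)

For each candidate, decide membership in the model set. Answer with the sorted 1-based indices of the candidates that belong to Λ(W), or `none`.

With ζ = e^{iπ/4} the internal vectors are ζ^0,ζ^3,ζ^6,ζ^9.
#1 (1, -1, 1, 1): internal (2.414214, -1.000000); octagon support 2.414214 vs apothem 1 → ∉ W
#2 (-2, -2, -2, 2): internal (0.828427, 2.000000); octagon support 2.000000 vs apothem 1 → ∉ W
#3 (-1, 0, -1, 1): internal (-0.292893, 1.707107); octagon support 1.707107 vs apothem 1 → ∉ W
#4 (0, 0, 1, -1): internal (-0.707107, -1.707107); octagon support 1.707107 vs apothem 1 → ∉ W
#5 (1, -1, 0, -1): internal (1.000000, -1.414214); octagon support 1.707107 vs apothem 1 → ∉ W
#6 (-3, 0, -1, -1): internal (-3.707107, 0.292893); octagon support 3.707107 vs apothem 1 → ∉ W
#7 (-1, 1, -3, -3): internal (-3.828427, 1.585786); octagon support 3.828427 vs apothem 1 → ∉ W
#8 (0, 3, -1, 1): internal (-1.414214, 3.828427); octagon support 3.828427 vs apothem 1 → ∉ W

none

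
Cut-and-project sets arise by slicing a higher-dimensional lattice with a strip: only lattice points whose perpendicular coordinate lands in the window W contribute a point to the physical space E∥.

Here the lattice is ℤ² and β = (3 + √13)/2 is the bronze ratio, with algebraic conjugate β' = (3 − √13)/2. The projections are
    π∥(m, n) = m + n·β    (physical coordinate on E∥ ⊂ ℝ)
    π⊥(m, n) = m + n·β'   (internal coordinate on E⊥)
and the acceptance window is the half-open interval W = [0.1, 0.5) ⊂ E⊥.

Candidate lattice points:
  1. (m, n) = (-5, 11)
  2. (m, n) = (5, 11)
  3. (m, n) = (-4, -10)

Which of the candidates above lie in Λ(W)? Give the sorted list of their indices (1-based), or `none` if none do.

none

Compute β' = (3−√13)/2 = -0.302776, so π⊥(m,n) = m -0.302776·n.
candidate 1: (m,n)=(-5,11) → π∥ = -5+11·β ≈ 31.330532, π⊥ = -5+11·β' ≈ -8.330532 ∉ [0.1, 0.5) ⇒ out
candidate 2: (m,n)=(5,11) → π∥ = 5+11·β ≈ 41.330532, π⊥ = 5+11·β' ≈ 1.669468 ∉ [0.1, 0.5) ⇒ out
candidate 3: (m,n)=(-4,-10) → π∥ = -4-10·β ≈ -37.027756, π⊥ = -4-10·β' ≈ -0.972244 ∉ [0.1, 0.5) ⇒ out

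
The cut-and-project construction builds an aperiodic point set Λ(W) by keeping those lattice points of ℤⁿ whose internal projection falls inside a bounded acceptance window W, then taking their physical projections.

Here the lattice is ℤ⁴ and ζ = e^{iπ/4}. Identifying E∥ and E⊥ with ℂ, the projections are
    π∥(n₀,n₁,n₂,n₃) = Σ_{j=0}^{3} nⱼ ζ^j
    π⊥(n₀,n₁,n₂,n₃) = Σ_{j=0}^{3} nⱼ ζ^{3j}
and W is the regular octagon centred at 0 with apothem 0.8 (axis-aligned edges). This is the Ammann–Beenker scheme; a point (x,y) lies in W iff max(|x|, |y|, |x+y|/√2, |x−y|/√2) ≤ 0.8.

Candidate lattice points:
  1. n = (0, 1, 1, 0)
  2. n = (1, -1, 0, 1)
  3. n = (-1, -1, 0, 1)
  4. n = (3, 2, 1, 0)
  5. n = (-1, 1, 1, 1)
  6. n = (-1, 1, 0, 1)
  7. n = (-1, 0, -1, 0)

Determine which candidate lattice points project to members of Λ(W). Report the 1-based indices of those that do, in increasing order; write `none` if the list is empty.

1, 3

π⊥(n) = n₀ + n₁ζ³ + n₂ζ⁶ + n₃ζ⁹ where ζ = e^{iπ/4}.
#1 (0, 1, 1, 0): internal (-0.70711, -0.29289); octagon support 0.70711 vs apothem 0.8 → ∈ W
#2 (1, -1, 0, 1): internal (2.41421, 0.00000); octagon support 2.41421 vs apothem 0.8 → ∉ W
#3 (-1, -1, 0, 1): internal (0.41421, 0.00000); octagon support 0.41421 vs apothem 0.8 → ∈ W
#4 (3, 2, 1, 0): internal (1.58579, 0.41421); octagon support 1.58579 vs apothem 0.8 → ∉ W
#5 (-1, 1, 1, 1): internal (-1.00000, 0.41421); octagon support 1.00000 vs apothem 0.8 → ∉ W
#6 (-1, 1, 0, 1): internal (-1.00000, 1.41421); octagon support 1.70711 vs apothem 0.8 → ∉ W
#7 (-1, 0, -1, 0): internal (-1.00000, 1.00000); octagon support 1.41421 vs apothem 0.8 → ∉ W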